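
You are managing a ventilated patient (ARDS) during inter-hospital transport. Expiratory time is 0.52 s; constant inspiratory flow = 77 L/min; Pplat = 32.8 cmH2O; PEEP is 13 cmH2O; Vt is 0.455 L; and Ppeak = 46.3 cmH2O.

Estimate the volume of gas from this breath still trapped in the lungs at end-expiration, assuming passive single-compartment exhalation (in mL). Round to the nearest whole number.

53

Flow: 77 L/min ÷ 60 = 1.2833 L/s.
R = (PIP − Pplat)/V̇ = (46.3 − 32.8) / 1.2833 = 13.5/1.2833 = 10.52 cmH2O·s/L.
C = Vt/(Pplat − PEEP) = 455.0 / (32.8 − 13) = 455.0/19.8 = 22.98 mL/cmH2O.
τ = R × C = 10.52 × 0.02298 L/cmH2O = 0.2417 s.
Fraction remaining = e^(−Te/τ) = e^(−0.52/0.2417) = 0.1163.
Trapped volume = 455.0 × 0.1163 = 52.917 mL.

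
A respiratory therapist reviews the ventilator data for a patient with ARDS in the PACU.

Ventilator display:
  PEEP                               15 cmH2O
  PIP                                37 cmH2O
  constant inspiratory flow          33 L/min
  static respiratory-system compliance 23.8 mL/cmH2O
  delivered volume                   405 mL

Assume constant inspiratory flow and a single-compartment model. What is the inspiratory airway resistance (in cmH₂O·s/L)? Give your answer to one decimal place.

Flow: 33 L/min ÷ 60 = 0.55 L/s.
Equation of motion (constant flow): PIP = Vt/C + R·V̇ + PEEP.
R·V̇ = PIP − Vt/C − PEEP = 37 − 405/23.8 − 15 = 37 − 17.017 − 15 = 4.983 cmH2O.
R = 4.983 / 0.55 = 9.06 cmH2O·s/L.

9.1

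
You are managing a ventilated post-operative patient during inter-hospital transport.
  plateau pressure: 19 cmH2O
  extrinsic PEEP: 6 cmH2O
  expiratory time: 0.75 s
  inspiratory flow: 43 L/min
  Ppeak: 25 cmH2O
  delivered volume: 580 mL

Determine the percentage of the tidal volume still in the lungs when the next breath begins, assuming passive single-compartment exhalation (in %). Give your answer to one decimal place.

Flow: 43 L/min ÷ 60 = 0.7167 L/s.
R = (PIP − Pplat)/V̇ = (25 − 19) / 0.7167 = 6.0/0.7167 = 8.372 cmH2O·s/L.
C = Vt/(Pplat − PEEP) = 580.0 / (19 − 6) = 580.0/13.0 = 44.615 mL/cmH2O.
τ = R × C = 8.372 × 0.04462 L/cmH2O = 0.3736 s.
Fraction remaining at end-expiration = e^(−Te/τ) = e^(−0.75/0.3736) = 0.1343 → 13.43%.

13.4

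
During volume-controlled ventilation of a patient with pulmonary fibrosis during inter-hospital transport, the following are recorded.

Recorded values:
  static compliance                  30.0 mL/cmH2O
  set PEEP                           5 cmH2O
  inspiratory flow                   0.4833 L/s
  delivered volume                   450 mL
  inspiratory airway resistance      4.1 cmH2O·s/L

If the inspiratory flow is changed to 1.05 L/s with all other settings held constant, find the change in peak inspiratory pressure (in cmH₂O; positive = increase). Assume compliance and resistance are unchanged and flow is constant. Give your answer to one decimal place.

2.3

PIP = Vt/C + R·V̇ + PEEP (constant-flow equation of motion).
Only the resistive term changes: ΔPIP = R × ΔV̇ = 4.1 × (1.05 − 0.4833) = 4.1 × 0.5667 = 2.323 cmH2O.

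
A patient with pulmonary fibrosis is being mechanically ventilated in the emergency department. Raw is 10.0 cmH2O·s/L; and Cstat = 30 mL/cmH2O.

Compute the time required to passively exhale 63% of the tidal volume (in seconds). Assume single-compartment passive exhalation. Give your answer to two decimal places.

0.30

τ = R × C = 10.0 × 30 mL/cmH2O = 10.0 × 0.030 L/cmH2O = 0.3 s.
Exhaled fraction f = 1 − e^(−t/τ) → t = −τ·ln(1 − f) = −0.3·ln(0.37) = 0.2983 s.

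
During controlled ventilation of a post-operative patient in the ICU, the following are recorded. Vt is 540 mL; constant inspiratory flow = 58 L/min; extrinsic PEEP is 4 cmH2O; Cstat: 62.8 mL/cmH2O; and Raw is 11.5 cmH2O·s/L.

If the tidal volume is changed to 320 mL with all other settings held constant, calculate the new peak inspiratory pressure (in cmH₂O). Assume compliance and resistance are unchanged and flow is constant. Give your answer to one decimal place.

20.2

Flow: 58 L/min ÷ 60 = 0.9667 L/s.
PIP = Vt/C + R·V̇ + PEEP (constant-flow equation of motion).
Only the elastic term changes: ΔPIP = ΔVt / C = (320 − 540) / 62.8 = -3.503 cmH2O.
Original PIP = 540/62.8 + 11.5×0.9667 + 4 = 23.716 cmH2O; new PIP = 23.716 + (-3.503) = 20.213 cmH2O.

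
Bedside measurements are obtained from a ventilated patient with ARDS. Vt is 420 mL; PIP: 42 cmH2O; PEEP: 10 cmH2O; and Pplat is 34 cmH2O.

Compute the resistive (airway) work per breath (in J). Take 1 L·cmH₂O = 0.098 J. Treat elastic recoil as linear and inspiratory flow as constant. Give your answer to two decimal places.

With constant inspiratory flow the resistive pressure is constant at PIP − Pplat = 42 − 34 = 8.0 cmH2O, so resistive work = 8.0 × 0.420 = 3.36 L·cmH2O.
× 0.098 J/(L·cmH2O) → 0.3293 J.

0.33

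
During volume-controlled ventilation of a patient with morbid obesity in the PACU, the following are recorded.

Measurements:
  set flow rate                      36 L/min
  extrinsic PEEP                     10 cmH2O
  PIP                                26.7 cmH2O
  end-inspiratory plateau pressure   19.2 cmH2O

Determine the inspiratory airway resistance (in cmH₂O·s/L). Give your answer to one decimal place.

Flow: 36 L/min ÷ 60 = 0.6 L/s.
Raw = (PIP − Pplat) / flow = (26.7 − 19.2) / 0.6 = 7.5 / 0.6 = 12.5 cmH2O·s/L.

12.5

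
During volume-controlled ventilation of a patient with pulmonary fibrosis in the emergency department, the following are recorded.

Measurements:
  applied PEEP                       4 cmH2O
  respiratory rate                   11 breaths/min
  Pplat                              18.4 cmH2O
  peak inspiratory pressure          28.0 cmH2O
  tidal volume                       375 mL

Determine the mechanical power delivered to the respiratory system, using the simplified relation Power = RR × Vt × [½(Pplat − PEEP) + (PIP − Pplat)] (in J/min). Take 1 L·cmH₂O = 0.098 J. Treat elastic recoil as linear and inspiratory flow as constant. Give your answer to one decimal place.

Per-breath work = Vt × [½(Pplat−PEEP) + (PIP−Pplat)] = 0.375 × [0.5×14.4 + 9.6] = 0.375 × 16.8 = 6.3 L·cmH2O.
Power = 11 × 6.3 = 69.3 L·cmH2O/min.
× 0.098 J/(L·cmH2O) → 6.791 J/min.

6.8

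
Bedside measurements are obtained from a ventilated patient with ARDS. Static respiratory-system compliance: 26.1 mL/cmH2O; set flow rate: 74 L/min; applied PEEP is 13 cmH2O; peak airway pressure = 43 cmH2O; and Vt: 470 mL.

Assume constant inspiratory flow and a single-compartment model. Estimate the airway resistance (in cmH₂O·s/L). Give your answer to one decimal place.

9.7

Flow: 74 L/min ÷ 60 = 1.2333 L/s.
Equation of motion (constant flow): PIP = Vt/C + R·V̇ + PEEP.
R·V̇ = PIP − Vt/C − PEEP = 43 − 470/26.1 − 13 = 43 − 18.008 − 13 = 11.992 cmH2O.
R = 11.992 / 1.2333 = 9.724 cmH2O·s/L.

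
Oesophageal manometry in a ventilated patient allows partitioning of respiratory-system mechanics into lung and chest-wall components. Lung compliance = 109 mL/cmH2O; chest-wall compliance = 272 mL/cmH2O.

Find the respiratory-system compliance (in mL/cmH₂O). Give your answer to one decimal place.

Lung and chest wall are elastances in series: 1/Crs = 1/CL + 1/Ccw.
1/Crs = 1/109 + 1/272 = 0.01285.
Crs = 77.821 mL/cmH2O.

77.8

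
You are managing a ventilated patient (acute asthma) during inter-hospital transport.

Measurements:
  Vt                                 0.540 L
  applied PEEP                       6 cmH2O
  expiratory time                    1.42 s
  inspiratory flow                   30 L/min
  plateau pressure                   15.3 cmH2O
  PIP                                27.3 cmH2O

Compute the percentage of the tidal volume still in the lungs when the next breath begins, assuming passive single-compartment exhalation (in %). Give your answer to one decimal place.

36.1

Flow: 30 L/min ÷ 60 = 0.5 L/s.
R = (PIP − Pplat)/V̇ = (27.3 − 15.3) / 0.5 = 12.0/0.5 = 24.0 cmH2O·s/L.
C = Vt/(Pplat − PEEP) = 540.0 / (15.3 − 6) = 540.0/9.3 = 58.065 mL/cmH2O.
τ = R × C = 24.0 × 0.05807 L/cmH2O = 1.394 s.
Fraction remaining at end-expiration = e^(−Te/τ) = e^(−1.42/1.394) = 0.3611 → 36.11%.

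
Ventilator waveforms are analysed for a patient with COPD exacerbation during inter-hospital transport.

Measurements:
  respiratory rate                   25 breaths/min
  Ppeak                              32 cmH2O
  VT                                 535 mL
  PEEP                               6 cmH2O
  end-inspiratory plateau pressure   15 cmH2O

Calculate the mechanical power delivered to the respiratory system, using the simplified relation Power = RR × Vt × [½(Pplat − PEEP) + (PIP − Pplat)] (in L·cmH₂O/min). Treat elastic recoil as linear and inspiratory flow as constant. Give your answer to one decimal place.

Per-breath work = Vt × [½(Pplat−PEEP) + (PIP−Pplat)] = 0.535 × [0.5×9.0 + 17.0] = 0.535 × 21.5 = 11.503 L·cmH2O.
Power = 25 × 11.503 = 287.58 L·cmH2O/min.

287.6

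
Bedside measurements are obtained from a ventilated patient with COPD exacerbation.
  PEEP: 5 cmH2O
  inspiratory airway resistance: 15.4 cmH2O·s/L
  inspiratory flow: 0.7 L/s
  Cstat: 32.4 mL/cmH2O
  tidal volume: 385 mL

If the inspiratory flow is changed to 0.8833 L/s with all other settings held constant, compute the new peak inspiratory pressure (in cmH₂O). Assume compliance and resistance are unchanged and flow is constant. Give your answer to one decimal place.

30.5

PIP = Vt/C + R·V̇ + PEEP (constant-flow equation of motion).
Only the resistive term changes: ΔPIP = R × ΔV̇ = 15.4 × (0.8833 − 0.7) = 15.4 × 0.1833 = 2.823 cmH2O.
Original PIP = 385/32.4 + 15.4×0.7 + 5 = 27.663 cmH2O; new PIP = 27.663 + (2.823) = 30.486 cmH2O.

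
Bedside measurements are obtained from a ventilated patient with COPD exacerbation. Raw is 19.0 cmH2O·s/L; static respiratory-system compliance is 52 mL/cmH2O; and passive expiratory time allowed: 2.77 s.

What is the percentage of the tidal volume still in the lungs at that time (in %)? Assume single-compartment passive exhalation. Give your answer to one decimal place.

6.1

τ = R × C = 19.0 × 52 mL/cmH2O = 19.0 × 0.052 L/cmH2O = 0.988 s.
Passive exhalation: V(t)/V₀ = e^(−t/τ) = e^(−2.77/0.988) = 0.06059.
Fraction remaining = 0.06059 → 6.059%.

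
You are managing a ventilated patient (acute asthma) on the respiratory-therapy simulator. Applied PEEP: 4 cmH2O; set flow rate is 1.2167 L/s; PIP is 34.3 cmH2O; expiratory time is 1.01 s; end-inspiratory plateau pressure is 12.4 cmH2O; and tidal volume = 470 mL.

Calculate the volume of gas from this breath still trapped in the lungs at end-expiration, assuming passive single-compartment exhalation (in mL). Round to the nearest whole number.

172

R = (PIP − Pplat)/V̇ = (34.3 − 12.4) / 1.2167 = 21.9/1.2167 = 18.0 cmH2O·s/L.
C = Vt/(Pplat − PEEP) = 470.0 / (12.4 − 4) = 470.0/8.4 = 55.952 mL/cmH2O.
τ = R × C = 18.0 × 0.05595 L/cmH2O = 1.007 s.
Fraction remaining = e^(−Te/τ) = e^(−1.01/1.007) = 0.3668.
Trapped volume = 470.0 × 0.3668 = 172.4 mL.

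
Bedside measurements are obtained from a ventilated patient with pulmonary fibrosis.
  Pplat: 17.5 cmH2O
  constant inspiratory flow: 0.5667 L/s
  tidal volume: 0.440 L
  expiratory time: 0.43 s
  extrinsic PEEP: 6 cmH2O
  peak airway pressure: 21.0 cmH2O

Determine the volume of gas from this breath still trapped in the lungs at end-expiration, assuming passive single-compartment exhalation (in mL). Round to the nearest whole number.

71

R = (PIP − Pplat)/V̇ = (21.0 − 17.5) / 0.5667 = 3.5/0.5667 = 6.176 cmH2O·s/L.
C = Vt/(Pplat − PEEP) = 440.0 / (17.5 − 6) = 440.0/11.5 = 38.261 mL/cmH2O.
τ = R × C = 6.176 × 0.03826 L/cmH2O = 0.2363 s.
Fraction remaining = e^(−Te/τ) = e^(−0.43/0.2363) = 0.1621.
Trapped volume = 440.0 × 0.1621 = 71.324 mL.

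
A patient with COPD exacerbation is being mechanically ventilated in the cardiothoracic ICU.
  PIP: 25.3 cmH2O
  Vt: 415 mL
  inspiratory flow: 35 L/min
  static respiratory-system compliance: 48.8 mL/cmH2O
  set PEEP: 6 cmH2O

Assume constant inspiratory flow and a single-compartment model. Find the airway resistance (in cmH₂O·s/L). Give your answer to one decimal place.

18.5

Flow: 35 L/min ÷ 60 = 0.5833 L/s.
Equation of motion (constant flow): PIP = Vt/C + R·V̇ + PEEP.
R·V̇ = PIP − Vt/C − PEEP = 25.3 − 415/48.8 − 6 = 25.3 − 8.504 − 6 = 10.796 cmH2O.
R = 10.796 / 0.5833 = 18.508 cmH2O·s/L.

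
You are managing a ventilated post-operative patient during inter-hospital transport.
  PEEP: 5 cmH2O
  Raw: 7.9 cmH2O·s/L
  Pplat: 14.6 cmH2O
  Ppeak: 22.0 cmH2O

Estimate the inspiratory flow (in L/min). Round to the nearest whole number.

flow = (PIP − Pplat) / Raw = (22.0 − 14.6) / 7.9 = 0.9367 L/s × 60 = 56.202 L/min.

56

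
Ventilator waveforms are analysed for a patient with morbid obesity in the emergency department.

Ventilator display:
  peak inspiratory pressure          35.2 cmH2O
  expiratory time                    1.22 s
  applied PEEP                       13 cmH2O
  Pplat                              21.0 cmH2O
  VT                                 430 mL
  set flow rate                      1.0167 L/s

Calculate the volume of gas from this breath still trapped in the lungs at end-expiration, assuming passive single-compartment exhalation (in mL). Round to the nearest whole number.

R = (PIP − Pplat)/V̇ = (35.2 − 21.0) / 1.0167 = 14.2/1.0167 = 13.967 cmH2O·s/L.
C = Vt/(Pplat − PEEP) = 430.0 / (21.0 − 13) = 430.0/8.0 = 53.75 mL/cmH2O.
τ = R × C = 13.967 × 0.05375 L/cmH2O = 0.7507 s.
Fraction remaining = e^(−Te/τ) = e^(−1.22/0.7507) = 0.1969.
Trapped volume = 430.0 × 0.1969 = 84.667 mL.

85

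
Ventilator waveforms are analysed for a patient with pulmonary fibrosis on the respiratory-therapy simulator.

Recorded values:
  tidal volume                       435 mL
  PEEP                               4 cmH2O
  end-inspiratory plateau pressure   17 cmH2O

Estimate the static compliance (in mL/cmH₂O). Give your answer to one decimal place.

Cstat = Vt / (Pplat − PEEP) = 435 / (17 − 4) = 435 / 13.0 = 33.462 mL/cmH2O.

33.5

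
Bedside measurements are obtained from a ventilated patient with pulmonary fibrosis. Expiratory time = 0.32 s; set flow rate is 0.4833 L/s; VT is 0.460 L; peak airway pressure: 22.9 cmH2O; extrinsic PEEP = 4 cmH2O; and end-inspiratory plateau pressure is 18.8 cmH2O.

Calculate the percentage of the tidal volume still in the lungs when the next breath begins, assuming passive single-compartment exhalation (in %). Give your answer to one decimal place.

R = (PIP − Pplat)/V̇ = (22.9 − 18.8) / 0.4833 = 4.1/0.4833 = 8.483 cmH2O·s/L.
C = Vt/(Pplat − PEEP) = 460.0 / (18.8 − 4) = 460.0/14.8 = 31.081 mL/cmH2O.
τ = R × C = 8.483 × 0.03108 L/cmH2O = 0.2637 s.
Fraction remaining at end-expiration = e^(−Te/τ) = e^(−0.32/0.2637) = 0.2972 → 29.72%.

29.7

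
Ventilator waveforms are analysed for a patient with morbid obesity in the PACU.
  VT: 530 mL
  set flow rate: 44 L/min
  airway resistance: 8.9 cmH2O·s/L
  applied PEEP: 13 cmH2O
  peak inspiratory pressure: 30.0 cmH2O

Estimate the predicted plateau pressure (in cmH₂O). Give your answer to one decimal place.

Flow: 44 L/min ÷ 60 = 0.7333 L/s.
Pplat = PIP − Raw × flow = 30.0 − 8.9 × 0.7333 = 30.0 − 6.526 = 23.474 cmH2O.

23.5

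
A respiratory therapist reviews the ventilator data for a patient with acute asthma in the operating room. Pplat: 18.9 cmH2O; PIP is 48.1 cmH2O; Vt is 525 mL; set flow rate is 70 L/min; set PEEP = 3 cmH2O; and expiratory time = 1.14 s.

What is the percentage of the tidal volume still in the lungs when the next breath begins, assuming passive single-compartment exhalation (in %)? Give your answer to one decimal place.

Flow: 70 L/min ÷ 60 = 1.1667 L/s.
R = (PIP − Pplat)/V̇ = (48.1 − 18.9) / 1.1667 = 29.2/1.1667 = 25.028 cmH2O·s/L.
C = Vt/(Pplat − PEEP) = 525.0 / (18.9 − 3) = 525.0/15.9 = 33.019 mL/cmH2O.
τ = R × C = 25.028 × 0.03302 L/cmH2O = 0.8264 s.
Fraction remaining at end-expiration = e^(−Te/τ) = e^(−1.14/0.8264) = 0.2517 → 25.17%.

25.2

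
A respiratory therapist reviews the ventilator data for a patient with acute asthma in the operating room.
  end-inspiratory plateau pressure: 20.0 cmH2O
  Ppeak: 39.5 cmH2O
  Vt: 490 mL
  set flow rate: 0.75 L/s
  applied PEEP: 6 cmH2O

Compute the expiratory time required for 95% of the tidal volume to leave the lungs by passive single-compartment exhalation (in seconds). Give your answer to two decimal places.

R = (PIP − Pplat)/V̇ = (39.5 − 20.0) / 0.75 = 19.5/0.75 = 26.0 cmH2O·s/L.
C = Vt/(Pplat − PEEP) = 490.0 / (20.0 − 6) = 490.0/14.0 = 35.0 mL/cmH2O.
τ = R × C = 26.0 × 0.035 L/cmH2O = 0.91 s.
t = −τ·ln(1 − 0.95) = −0.91·ln(0.05) = 2.726 s.

2.73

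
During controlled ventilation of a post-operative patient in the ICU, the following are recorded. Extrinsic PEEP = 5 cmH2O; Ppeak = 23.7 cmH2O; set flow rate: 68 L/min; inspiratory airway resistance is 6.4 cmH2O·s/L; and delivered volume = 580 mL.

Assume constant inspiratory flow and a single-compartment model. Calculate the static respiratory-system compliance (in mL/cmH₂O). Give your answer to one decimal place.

Flow: 68 L/min ÷ 60 = 1.1333 L/s.
Equation of motion (constant flow): PIP = Vt/C + R·V̇ + PEEP.
Vt/C = PIP − R·V̇ − PEEP = 23.7 − 6.4×1.1333 − 5 = 23.7 − 7.253 − 5 = 11.447 cmH2O.
C = Vt / 11.447 = 580 / 11.447 = 50.668 mL/cmH2O.

50.7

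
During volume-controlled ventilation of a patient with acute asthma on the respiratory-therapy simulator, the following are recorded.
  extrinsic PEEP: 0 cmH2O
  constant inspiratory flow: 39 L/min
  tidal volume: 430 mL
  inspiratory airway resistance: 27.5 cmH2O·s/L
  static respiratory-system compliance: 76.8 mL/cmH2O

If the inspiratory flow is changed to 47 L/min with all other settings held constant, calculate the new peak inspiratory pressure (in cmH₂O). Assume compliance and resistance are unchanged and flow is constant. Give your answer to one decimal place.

Flow: 39 L/min ÷ 60 = 0.65 L/s.
New flow: 47 L/min ÷ 60 = 0.7833 L/s.
PIP = Vt/C + R·V̇ + PEEP (constant-flow equation of motion).
Only the resistive term changes: ΔPIP = R × ΔV̇ = 27.5 × (0.7833 − 0.65) = 27.5 × 0.1333 = 3.666 cmH2O.
Original PIP = 430/76.8 + 27.5×0.65 + 0 = 23.474 cmH2O; new PIP = 23.474 + (3.666) = 27.14 cmH2O.

27.1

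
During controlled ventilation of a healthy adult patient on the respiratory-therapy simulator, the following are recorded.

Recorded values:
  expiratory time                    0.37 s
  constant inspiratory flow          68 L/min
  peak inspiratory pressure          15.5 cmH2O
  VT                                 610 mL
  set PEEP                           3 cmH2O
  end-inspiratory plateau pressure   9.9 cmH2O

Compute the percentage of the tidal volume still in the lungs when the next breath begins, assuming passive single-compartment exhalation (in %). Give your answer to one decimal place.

Flow: 68 L/min ÷ 60 = 1.1333 L/s.
R = (PIP − Pplat)/V̇ = (15.5 − 9.9) / 1.1333 = 5.6/1.1333 = 4.941 cmH2O·s/L.
C = Vt/(Pplat − PEEP) = 610.0 / (9.9 − 3) = 610.0/6.9 = 88.406 mL/cmH2O.
τ = R × C = 4.941 × 0.08841 L/cmH2O = 0.4368 s.
Fraction remaining at end-expiration = e^(−Te/τ) = e^(−0.37/0.4368) = 0.4287 → 42.87%.

42.9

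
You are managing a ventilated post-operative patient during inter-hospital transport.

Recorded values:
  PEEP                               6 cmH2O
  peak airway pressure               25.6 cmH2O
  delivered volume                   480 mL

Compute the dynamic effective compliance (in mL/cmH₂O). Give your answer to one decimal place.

24.5

Dynamic compliance = Vt / (PIP − PEEP) = 480 / (25.6 − 6) = 480 / 19.6 = 24.49 mL/cmH2O.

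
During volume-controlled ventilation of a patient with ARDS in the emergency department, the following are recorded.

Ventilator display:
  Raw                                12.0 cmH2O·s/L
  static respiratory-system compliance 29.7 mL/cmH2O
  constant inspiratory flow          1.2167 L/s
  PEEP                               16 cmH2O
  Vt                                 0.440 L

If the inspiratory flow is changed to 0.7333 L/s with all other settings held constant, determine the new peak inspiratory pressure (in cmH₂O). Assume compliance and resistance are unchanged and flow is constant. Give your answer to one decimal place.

PIP = Vt/C + R·V̇ + PEEP (constant-flow equation of motion).
Only the resistive term changes: ΔPIP = R × ΔV̇ = 12.0 × (0.7333 − 1.2167) = 12.0 × -0.4834 = -5.801 cmH2O.
Original PIP = 440/29.7 + 12.0×1.2167 + 16 = 45.415 cmH2O; new PIP = 45.415 + (-5.801) = 39.614 cmH2O.

39.6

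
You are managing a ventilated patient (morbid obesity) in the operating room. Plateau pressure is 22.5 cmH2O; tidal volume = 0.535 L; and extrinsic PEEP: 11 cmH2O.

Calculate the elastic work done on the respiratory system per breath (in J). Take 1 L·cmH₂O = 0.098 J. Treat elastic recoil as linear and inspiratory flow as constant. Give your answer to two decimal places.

Elastic work ≈ ½ × (Pplat − PEEP) × Vt = 0.5 × (22.5 − 11) × 0.535 L = 0.5 × 11.5 × 0.535 = 3.076 L·cmH2O.
× 0.098 J/(L·cmH2O) → 0.3014 J.

0.30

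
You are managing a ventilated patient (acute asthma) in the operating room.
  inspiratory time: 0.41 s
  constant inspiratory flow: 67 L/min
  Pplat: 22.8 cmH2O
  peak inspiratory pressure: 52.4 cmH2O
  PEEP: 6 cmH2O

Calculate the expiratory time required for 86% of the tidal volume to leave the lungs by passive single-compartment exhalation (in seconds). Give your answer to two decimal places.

Flow: 67 L/min ÷ 60 = 1.1167 L/s.
Vt = flow × Ti = 1.1167 L/s × 0.41 s × 1000 mL/L = 457.85 mL.
R = (PIP − Pplat)/V̇ = (52.4 − 22.8) / 1.1167 = 29.6/1.1167 = 26.507 cmH2O·s/L.
C = Vt/(Pplat − PEEP) = 457.85 / (22.8 − 6) = 457.85/16.8 = 27.253 mL/cmH2O.
τ = R × C = 26.507 × 0.02725 L/cmH2O = 0.7223 s.
t = −τ·ln(1 − 0.86) = −0.7223·ln(0.14) = 1.42 s.

1.42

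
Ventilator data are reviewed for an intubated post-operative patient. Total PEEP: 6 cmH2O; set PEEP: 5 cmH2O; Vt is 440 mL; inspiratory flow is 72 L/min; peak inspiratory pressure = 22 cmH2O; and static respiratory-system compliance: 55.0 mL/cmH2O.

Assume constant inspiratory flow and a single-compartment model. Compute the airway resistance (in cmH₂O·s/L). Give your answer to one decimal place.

6.7

Flow: 72 L/min ÷ 60 = 1.2 L/s.
Total PEEP = 6 cmH2O (set 5 + intrinsic 1); this is the baseline alveolar pressure.
Equation of motion (constant flow): PIP = Vt/C + R·V̇ + PEEP.
R·V̇ = PIP − Vt/C − PEEP = 22 − 440/55.0 − 6 = 22 − 8.0 − 6 = 8.0 cmH2O.
R = 8.0 / 1.2 = 6.667 cmH2O·s/L.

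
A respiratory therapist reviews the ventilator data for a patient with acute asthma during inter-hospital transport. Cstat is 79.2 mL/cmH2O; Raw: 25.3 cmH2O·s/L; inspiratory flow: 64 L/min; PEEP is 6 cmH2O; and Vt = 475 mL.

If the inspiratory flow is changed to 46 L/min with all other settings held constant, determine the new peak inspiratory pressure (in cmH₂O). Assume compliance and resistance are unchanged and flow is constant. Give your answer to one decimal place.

Flow: 64 L/min ÷ 60 = 1.0667 L/s.
New flow: 46 L/min ÷ 60 = 0.7667 L/s.
PIP = Vt/C + R·V̇ + PEEP (constant-flow equation of motion).
Only the resistive term changes: ΔPIP = R × ΔV̇ = 25.3 × (0.7667 − 1.0667) = 25.3 × -0.3 = -7.59 cmH2O.
Original PIP = 475/79.2 + 25.3×1.0667 + 6 = 38.985 cmH2O; new PIP = 38.985 + (-7.59) = 31.395 cmH2O.

31.4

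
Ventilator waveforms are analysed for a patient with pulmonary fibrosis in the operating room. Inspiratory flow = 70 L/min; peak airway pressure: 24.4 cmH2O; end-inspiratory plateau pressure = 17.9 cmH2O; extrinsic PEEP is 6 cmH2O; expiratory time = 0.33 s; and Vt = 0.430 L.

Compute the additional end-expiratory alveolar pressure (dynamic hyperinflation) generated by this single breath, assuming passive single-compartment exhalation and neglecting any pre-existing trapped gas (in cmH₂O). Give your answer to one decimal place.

Flow: 70 L/min ÷ 60 = 1.1667 L/s.
R = (PIP − Pplat)/V̇ = (24.4 − 17.9) / 1.1667 = 6.5/1.1667 = 5.571 cmH2O·s/L.
C = Vt/(Pplat − PEEP) = 430.0 / (17.9 − 6) = 430.0/11.9 = 36.134 mL/cmH2O.
τ = R × C = 5.571 × 0.03613 L/cmH2O = 0.2013 s.
Fraction remaining = e^(−Te/τ) = e^(−0.33/0.2013) = 0.1941; trapped volume = 430.0 × 0.1941 = 83.463 mL.
Additional alveolar pressure from trapping ≈ V_trapped / C = 83.463 / 36.134 = 2.31 cmH2O.

2.3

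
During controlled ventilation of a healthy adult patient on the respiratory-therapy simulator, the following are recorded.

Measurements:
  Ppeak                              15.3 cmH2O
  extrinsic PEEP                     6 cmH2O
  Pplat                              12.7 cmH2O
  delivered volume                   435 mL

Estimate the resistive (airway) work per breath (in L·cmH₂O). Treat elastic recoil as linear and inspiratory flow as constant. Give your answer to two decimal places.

1.13

With constant inspiratory flow the resistive pressure is constant at PIP − Pplat = 15.3 − 12.7 = 2.6 cmH2O, so resistive work = 2.6 × 0.435 = 1.131 L·cmH2O.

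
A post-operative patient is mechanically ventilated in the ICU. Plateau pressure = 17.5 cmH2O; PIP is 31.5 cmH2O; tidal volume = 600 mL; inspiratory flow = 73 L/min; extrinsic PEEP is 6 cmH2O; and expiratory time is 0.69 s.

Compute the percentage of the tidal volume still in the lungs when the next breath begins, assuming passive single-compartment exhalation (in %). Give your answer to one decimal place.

31.7

Flow: 73 L/min ÷ 60 = 1.2167 L/s.
R = (PIP − Pplat)/V̇ = (31.5 − 17.5) / 1.2167 = 14.0/1.2167 = 11.507 cmH2O·s/L.
C = Vt/(Pplat − PEEP) = 600.0 / (17.5 − 6) = 600.0/11.5 = 52.174 mL/cmH2O.
τ = R × C = 11.507 × 0.05217 L/cmH2O = 0.6003 s.
Fraction remaining at end-expiration = e^(−Te/τ) = e^(−0.69/0.6003) = 0.3168 → 31.68%.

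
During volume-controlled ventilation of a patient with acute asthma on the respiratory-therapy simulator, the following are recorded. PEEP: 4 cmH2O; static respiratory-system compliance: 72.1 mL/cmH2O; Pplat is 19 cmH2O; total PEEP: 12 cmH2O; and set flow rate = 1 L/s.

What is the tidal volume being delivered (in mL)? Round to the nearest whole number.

End-expiratory occlusion gives total PEEP = 12 cmH2O (intrinsic PEEP = 12 − 4 = 8). Use total PEEP for the elastic gradient.
Vt = Cstat × (Pplat − PEEPtotal) = 72.1 × (19 − 12) = 72.1 × 7.0 = 504.7 mL.

505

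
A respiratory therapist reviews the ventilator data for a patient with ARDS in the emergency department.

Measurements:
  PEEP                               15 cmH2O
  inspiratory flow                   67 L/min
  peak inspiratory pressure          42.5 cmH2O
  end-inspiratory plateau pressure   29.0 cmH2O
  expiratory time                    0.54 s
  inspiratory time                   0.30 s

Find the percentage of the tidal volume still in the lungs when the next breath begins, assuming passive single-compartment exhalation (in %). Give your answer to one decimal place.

15.5

Flow: 67 L/min ÷ 60 = 1.1167 L/s.
Vt = flow × Ti = 1.1167 L/s × 0.30 s × 1000 mL/L = 335.01 mL.
R = (PIP − Pplat)/V̇ = (42.5 − 29.0) / 1.1167 = 13.5/1.1167 = 12.089 cmH2O·s/L.
C = Vt/(Pplat − PEEP) = 335.01 / (29.0 − 15) = 335.01/14.0 = 23.929 mL/cmH2O.
τ = R × C = 12.089 × 0.02393 L/cmH2O = 0.2893 s.
Fraction remaining at end-expiration = e^(−Te/τ) = e^(−0.54/0.2893) = 0.1547 → 15.47%.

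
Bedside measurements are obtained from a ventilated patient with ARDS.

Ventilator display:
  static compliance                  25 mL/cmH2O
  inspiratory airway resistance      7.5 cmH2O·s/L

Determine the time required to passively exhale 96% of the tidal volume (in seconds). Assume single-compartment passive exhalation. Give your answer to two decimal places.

0.60

τ = R × C = 7.5 × 25 mL/cmH2O = 7.5 × 0.025 L/cmH2O = 0.1875 s.
Exhaled fraction f = 1 − e^(−t/τ) → t = −τ·ln(1 − f) = −0.1875·ln(0.04) = 0.6035 s.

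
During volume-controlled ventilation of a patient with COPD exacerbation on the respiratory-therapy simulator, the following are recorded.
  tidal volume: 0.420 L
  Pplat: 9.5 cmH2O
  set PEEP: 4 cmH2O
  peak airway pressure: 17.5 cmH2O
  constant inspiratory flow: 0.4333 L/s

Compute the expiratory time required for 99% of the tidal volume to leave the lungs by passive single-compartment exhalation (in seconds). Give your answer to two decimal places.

R = (PIP − Pplat)/V̇ = (17.5 − 9.5) / 0.4333 = 8.0/0.4333 = 18.463 cmH2O·s/L.
C = Vt/(Pplat − PEEP) = 420.0 / (9.5 − 4) = 420.0/5.5 = 76.364 mL/cmH2O.
τ = R × C = 18.463 × 0.07636 L/cmH2O = 1.41 s.
t = −τ·ln(1 − 0.99) = −1.41·ln(0.01) = 6.493 s.

6.49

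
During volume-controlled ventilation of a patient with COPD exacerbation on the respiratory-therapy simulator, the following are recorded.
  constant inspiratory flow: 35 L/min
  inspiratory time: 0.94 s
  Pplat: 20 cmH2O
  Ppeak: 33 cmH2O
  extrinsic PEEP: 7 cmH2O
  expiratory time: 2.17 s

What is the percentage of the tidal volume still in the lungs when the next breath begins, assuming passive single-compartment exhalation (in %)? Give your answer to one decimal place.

Flow: 35 L/min ÷ 60 = 0.5833 L/s.
Vt = flow × Ti = 0.5833 L/s × 0.94 s × 1000 mL/L = 548.3 mL.
R = (PIP − Pplat)/V̇ = (33 − 20) / 0.5833 = 13.0/0.5833 = 22.287 cmH2O·s/L.
C = Vt/(Pplat − PEEP) = 548.3 / (20 − 7) = 548.3/13.0 = 42.177 mL/cmH2O.
τ = R × C = 22.287 × 0.04218 L/cmH2O = 0.9401 s.
Fraction remaining at end-expiration = e^(−Te/τ) = e^(−2.17/0.9401) = 0.09943 → 9.943%.

9.9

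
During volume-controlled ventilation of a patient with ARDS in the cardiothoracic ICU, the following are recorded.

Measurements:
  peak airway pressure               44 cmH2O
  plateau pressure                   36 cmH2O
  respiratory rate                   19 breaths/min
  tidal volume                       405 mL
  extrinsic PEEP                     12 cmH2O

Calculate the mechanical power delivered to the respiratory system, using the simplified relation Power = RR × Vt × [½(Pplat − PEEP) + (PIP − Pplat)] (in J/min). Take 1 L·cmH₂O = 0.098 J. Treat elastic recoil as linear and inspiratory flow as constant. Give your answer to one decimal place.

15.1

Per-breath work = Vt × [½(Pplat−PEEP) + (PIP−Pplat)] = 0.405 × [0.5×24.0 + 8.0] = 0.405 × 20.0 = 8.1 L·cmH2O.
Power = 19 × 8.1 = 153.9 L·cmH2O/min.
× 0.098 J/(L·cmH2O) → 15.082 J/min.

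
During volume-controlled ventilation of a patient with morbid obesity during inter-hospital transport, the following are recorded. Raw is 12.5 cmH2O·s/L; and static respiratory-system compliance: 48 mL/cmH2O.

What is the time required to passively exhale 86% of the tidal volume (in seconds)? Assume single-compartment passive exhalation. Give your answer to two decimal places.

τ = R × C = 12.5 × 48 mL/cmH2O = 12.5 × 0.048 L/cmH2O = 0.6 s.
Exhaled fraction f = 1 − e^(−t/τ) → t = −τ·ln(1 − f) = −0.6·ln(0.14) = 1.18 s.

1.18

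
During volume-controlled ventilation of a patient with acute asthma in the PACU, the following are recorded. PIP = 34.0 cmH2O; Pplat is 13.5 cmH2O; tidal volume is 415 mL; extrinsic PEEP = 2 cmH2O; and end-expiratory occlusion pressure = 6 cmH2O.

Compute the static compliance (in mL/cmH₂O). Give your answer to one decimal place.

End-expiratory occlusion gives total PEEP = 6 cmH2O (intrinsic PEEP = 6 − 2 = 4). Use total PEEP for the elastic gradient.
Cstat = Vt / (Pplat − PEEPtotal) = 415 / (13.5 − 6) = 415 / 7.5 = 55.333 mL/cmH2O.

55.3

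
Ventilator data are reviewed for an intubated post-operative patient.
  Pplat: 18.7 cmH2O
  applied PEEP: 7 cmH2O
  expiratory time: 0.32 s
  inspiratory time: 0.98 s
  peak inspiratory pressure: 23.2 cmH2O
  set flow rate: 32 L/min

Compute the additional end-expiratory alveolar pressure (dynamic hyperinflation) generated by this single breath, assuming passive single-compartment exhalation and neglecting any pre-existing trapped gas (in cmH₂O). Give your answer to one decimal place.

Flow: 32 L/min ÷ 60 = 0.5333 L/s.
Vt = flow × Ti = 0.5333 L/s × 0.98 s × 1000 mL/L = 522.63 mL.
R = (PIP − Pplat)/V̇ = (23.2 − 18.7) / 0.5333 = 4.5/0.5333 = 8.438 cmH2O·s/L.
C = Vt/(Pplat − PEEP) = 522.63 / (18.7 − 7) = 522.63/11.7 = 44.669 mL/cmH2O.
τ = R × C = 8.438 × 0.04467 L/cmH2O = 0.3769 s.
Fraction remaining = e^(−Te/τ) = e^(−0.32/0.3769) = 0.4278; trapped volume = 522.63 × 0.4278 = 223.58 mL.
Additional alveolar pressure from trapping ≈ V_trapped / C = 223.58 / 44.669 = 5.005 cmH2O.

5.0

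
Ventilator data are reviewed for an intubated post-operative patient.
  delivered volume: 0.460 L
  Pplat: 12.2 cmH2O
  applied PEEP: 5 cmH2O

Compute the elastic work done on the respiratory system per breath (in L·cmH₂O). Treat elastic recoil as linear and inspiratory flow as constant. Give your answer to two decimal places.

Elastic work ≈ ½ × (Pplat − PEEP) × Vt = 0.5 × (12.2 − 5) × 0.460 L = 0.5 × 7.2 × 0.460 = 1.656 L·cmH2O.

1.66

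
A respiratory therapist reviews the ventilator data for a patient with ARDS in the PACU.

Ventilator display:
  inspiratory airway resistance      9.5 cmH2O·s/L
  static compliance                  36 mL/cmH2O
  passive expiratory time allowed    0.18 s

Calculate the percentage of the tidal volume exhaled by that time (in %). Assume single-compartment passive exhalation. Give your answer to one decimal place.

40.9

τ = R × C = 9.5 × 36 mL/cmH2O = 9.5 × 0.036 L/cmH2O = 0.342 s.
Passive exhalation: V(t)/V₀ = e^(−t/τ) = e^(−0.18/0.342) = 0.5908.
Fraction exhaled = 1 − 0.5908 = 0.4092 → 40.92%.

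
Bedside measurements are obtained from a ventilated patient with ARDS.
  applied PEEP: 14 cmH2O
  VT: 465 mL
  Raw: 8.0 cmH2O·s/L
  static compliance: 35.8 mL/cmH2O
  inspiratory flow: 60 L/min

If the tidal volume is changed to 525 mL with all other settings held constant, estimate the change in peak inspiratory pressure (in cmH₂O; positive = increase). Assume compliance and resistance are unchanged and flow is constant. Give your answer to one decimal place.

1.7

PIP = Vt/C + R·V̇ + PEEP (constant-flow equation of motion).
Only the elastic term changes: ΔPIP = ΔVt / C = (525 − 465) / 35.8 = 1.676 cmH2O.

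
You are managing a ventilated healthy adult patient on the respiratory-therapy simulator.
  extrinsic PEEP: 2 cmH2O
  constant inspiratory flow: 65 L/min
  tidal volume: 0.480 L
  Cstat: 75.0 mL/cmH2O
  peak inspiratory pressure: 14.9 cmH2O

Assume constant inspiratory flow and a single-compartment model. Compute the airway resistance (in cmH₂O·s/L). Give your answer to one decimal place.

Flow: 65 L/min ÷ 60 = 1.0833 L/s.
Equation of motion (constant flow): PIP = Vt/C + R·V̇ + PEEP.
R·V̇ = PIP − Vt/C − PEEP = 14.9 − 480/75.0 − 2 = 14.9 − 6.4 − 2 = 6.5 cmH2O.
R = 6.5 / 1.0833 = 6.0 cmH2O·s/L.

6.0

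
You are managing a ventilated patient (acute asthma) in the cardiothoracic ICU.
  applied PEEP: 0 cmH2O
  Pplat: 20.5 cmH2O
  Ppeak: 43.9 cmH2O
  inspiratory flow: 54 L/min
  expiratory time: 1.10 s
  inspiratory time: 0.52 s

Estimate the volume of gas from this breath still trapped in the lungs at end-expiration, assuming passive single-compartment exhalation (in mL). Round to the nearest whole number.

Flow: 54 L/min ÷ 60 = 0.9 L/s.
Vt = flow × Ti = 0.9 L/s × 0.52 s × 1000 mL/L = 468.0 mL.
R = (PIP − Pplat)/V̇ = (43.9 − 20.5) / 0.9 = 23.4/0.9 = 26.0 cmH2O·s/L.
C = Vt/(Pplat − PEEP) = 468.0 / (20.5 − 0) = 468.0/20.5 = 22.829 mL/cmH2O.
τ = R × C = 26.0 × 0.02283 L/cmH2O = 0.5936 s.
Fraction remaining = e^(−Te/τ) = e^(−1.10/0.5936) = 0.1568.
Trapped volume = 468.0 × 0.1568 = 73.382 mL.

73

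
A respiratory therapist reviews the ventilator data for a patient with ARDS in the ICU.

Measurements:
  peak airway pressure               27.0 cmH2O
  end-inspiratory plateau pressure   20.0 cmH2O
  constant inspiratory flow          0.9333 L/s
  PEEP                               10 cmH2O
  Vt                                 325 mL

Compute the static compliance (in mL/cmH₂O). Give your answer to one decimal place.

32.5

Cstat = Vt / (Pplat − PEEP) = 325 / (20.0 − 10) = 325 / 10.0 = 32.5 mL/cmH2O.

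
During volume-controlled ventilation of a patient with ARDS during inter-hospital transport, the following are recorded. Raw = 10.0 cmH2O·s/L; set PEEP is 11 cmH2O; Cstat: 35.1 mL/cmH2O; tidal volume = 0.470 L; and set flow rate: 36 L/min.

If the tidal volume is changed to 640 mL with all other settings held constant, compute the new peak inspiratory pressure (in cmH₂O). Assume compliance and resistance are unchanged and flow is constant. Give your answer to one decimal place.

35.2

Flow: 36 L/min ÷ 60 = 0.6 L/s.
PIP = Vt/C + R·V̇ + PEEP (constant-flow equation of motion).
Only the elastic term changes: ΔPIP = ΔVt / C = (640 − 470) / 35.1 = 4.843 cmH2O.
Original PIP = 470/35.1 + 10.0×0.6 + 11 = 30.39 cmH2O; new PIP = 30.39 + (4.843) = 35.233 cmH2O.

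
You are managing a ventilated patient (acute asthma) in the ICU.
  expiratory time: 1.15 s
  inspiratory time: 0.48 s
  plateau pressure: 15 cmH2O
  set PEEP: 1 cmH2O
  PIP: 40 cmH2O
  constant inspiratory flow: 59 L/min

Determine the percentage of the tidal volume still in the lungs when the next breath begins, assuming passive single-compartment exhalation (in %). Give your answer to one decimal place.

Flow: 59 L/min ÷ 60 = 0.9833 L/s.
Vt = flow × Ti = 0.9833 L/s × 0.48 s × 1000 mL/L = 471.98 mL.
R = (PIP − Pplat)/V̇ = (40 − 15) / 0.9833 = 25.0/0.9833 = 25.425 cmH2O·s/L.
C = Vt/(Pplat − PEEP) = 471.98 / (15 − 1) = 471.98/14.0 = 33.713 mL/cmH2O.
τ = R × C = 25.425 × 0.03371 L/cmH2O = 0.8571 s.
Fraction remaining at end-expiration = e^(−Te/τ) = e^(−1.15/0.8571) = 0.2614 → 26.14%.

26.1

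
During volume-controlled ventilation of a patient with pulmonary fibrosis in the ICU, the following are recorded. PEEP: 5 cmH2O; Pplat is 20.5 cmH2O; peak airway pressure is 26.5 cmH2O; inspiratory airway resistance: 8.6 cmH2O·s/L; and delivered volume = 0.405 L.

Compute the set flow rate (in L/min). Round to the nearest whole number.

flow = (PIP − Pplat) / Raw = (26.5 − 20.5) / 8.6 = 0.6977 L/s × 60 = 41.862 L/min.

42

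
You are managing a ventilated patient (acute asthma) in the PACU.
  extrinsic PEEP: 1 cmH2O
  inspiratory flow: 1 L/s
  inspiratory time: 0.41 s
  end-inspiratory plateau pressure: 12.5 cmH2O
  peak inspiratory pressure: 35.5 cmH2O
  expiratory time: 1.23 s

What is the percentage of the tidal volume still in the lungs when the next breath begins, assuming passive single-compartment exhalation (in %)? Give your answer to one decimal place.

22.3

Vt = flow × Ti = 1 L/s × 0.41 s × 1000 mL/L = 410.0 mL.
R = (PIP − Pplat)/V̇ = (35.5 − 12.5) / 1 = 23.0/1 = 23.0 cmH2O·s/L.
C = Vt/(Pplat − PEEP) = 410.0 / (12.5 − 1) = 410.0/11.5 = 35.652 mL/cmH2O.
τ = R × C = 23.0 × 0.03565 L/cmH2O = 0.82 s.
Fraction remaining at end-expiration = e^(−Te/τ) = e^(−1.23/0.82) = 0.2231 → 22.31%.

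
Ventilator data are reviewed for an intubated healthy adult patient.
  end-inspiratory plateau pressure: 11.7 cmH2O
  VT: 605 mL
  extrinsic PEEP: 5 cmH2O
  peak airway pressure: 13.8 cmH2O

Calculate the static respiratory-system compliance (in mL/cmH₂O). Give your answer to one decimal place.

90.3

Cstat = Vt / (Pplat − PEEP) = 605 / (11.7 − 5) = 605 / 6.7 = 90.299 mL/cmH2O.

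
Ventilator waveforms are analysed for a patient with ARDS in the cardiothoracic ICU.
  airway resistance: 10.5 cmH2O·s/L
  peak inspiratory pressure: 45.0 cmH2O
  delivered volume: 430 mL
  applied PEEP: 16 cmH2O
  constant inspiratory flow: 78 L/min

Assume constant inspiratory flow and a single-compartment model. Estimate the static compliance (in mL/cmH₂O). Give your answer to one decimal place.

28.0

Flow: 78 L/min ÷ 60 = 1.3 L/s.
Equation of motion (constant flow): PIP = Vt/C + R·V̇ + PEEP.
Vt/C = PIP − R·V̇ − PEEP = 45.0 − 10.5×1.3 − 16 = 45.0 − 13.65 − 16 = 15.35 cmH2O.
C = Vt / 15.35 = 430 / 15.35 = 28.013 mL/cmH2O.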